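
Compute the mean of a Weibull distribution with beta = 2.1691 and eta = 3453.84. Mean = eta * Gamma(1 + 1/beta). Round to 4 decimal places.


beta = 2.1691, eta = 3453.84
1/beta = 0.461
1 + 1/beta = 1.461
Gamma(1.461) = 0.8856
Mean = 3453.84 * 0.8856
Mean = 3058.7323

3058.7323


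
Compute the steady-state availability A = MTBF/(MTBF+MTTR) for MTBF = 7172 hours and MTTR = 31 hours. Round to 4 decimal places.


MTBF = 7172
MTTR = 31
MTBF + MTTR = 7203
A = 7172 / 7203
A = 0.9957

0.9957


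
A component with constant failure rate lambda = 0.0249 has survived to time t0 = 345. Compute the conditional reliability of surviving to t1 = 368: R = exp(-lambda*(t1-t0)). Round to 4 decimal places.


lambda = 0.0249
t0 = 345, t1 = 368
t1 - t0 = 23
lambda * (t1-t0) = 0.0249 * 23 = 0.5727
R = exp(-0.5727)
R = 0.564

0.564


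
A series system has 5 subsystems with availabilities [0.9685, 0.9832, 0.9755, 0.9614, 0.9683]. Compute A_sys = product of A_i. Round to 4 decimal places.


Subsystems: [0.9685, 0.9832, 0.9755, 0.9614, 0.9683]
After subsystem 1 (A=0.9685): product = 0.9685
After subsystem 2 (A=0.9832): product = 0.9522
After subsystem 3 (A=0.9755): product = 0.9289
After subsystem 4 (A=0.9614): product = 0.893
After subsystem 5 (A=0.9683): product = 0.8647
A_sys = 0.8647

0.8647


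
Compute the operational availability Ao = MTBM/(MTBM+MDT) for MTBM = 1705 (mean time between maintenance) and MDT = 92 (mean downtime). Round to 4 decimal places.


MTBM = 1705
MDT = 92
MTBM + MDT = 1797
Ao = 1705 / 1797
Ao = 0.9488

0.9488


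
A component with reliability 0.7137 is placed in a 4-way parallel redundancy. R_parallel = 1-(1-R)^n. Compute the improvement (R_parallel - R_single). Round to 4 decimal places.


R_single = 0.7137, n = 4
1 - R_single = 0.2863
(1 - R_single)^n = 0.2863^4 = 0.0067
R_parallel = 1 - 0.0067 = 0.9933
Improvement = 0.9933 - 0.7137
Improvement = 0.2796

0.2796


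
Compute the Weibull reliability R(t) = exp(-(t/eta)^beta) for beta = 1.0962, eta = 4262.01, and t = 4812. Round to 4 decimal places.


beta = 1.0962, eta = 4262.01, t = 4812
t/eta = 4812 / 4262.01 = 1.129
(t/eta)^beta = 1.129^1.0962 = 1.1423
R(t) = exp(-1.1423)
R(t) = 0.3191

0.3191


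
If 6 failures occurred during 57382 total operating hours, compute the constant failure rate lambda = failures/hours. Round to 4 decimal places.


failures = 6
total_hours = 57382
lambda = 6 / 57382
lambda = 0.0001

0.0001


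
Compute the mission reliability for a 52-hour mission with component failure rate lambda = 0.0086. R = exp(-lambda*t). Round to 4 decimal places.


lambda = 0.0086
mission_time = 52
lambda * t = 0.0086 * 52 = 0.4472
R = exp(-0.4472)
R = 0.6394

0.6394


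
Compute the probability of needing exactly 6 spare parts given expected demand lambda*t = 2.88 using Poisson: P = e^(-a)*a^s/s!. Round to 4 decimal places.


a = 2.88, s = 6
e^(-a) = e^(-2.88) = 0.0561
a^s = 2.88^6 = 570.6304
s! = 720
P = 0.0561 * 570.6304 / 720
P = 0.0445

0.0445


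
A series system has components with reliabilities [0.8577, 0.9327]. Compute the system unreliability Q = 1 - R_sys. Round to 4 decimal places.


Components: [0.8577, 0.9327]
After component 1: product = 0.8577
After component 2: product = 0.8
R_sys = 0.8
Q = 1 - 0.8 = 0.2

0.2


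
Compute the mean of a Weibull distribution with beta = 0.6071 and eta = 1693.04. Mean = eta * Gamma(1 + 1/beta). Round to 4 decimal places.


beta = 0.6071, eta = 1693.04
1/beta = 1.6472
1 + 1/beta = 2.6472
Gamma(2.6472) = 1.482
Mean = 1693.04 * 1.482
Mean = 2509.0022

2509.0022


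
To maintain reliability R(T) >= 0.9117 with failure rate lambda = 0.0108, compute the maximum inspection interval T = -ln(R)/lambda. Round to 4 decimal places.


R_target = 0.9117
lambda = 0.0108
-ln(0.9117) = 0.0924
T = 0.0924 / 0.0108
T = 8.5597

8.5597


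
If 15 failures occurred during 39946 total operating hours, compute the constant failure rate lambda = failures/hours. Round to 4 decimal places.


failures = 15
total_hours = 39946
lambda = 15 / 39946
lambda = 0.0004

0.0004


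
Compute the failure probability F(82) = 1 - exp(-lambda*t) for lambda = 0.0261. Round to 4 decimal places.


lambda = 0.0261, t = 82
lambda * t = 2.1402
exp(-2.1402) = 0.1176
F(t) = 1 - 0.1176
F(t) = 0.8824

0.8824


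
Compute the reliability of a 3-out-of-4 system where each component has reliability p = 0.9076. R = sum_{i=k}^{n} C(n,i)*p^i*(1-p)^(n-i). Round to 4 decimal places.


k = 3, n = 4, p = 0.9076
i=3: C(4,3)=4 * 0.9076^3 * 0.0924^1 = 0.2763
i=4: C(4,4)=1 * 0.9076^4 * 0.0924^0 = 0.6785
R = sum of terms = 0.9549

0.9549


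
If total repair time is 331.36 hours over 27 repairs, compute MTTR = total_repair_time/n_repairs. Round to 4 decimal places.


total_repair_time = 331.36
n_repairs = 27
MTTR = 331.36 / 27
MTTR = 12.2726

12.2726


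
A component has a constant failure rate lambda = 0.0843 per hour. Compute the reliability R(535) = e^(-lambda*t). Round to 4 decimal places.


lambda = 0.0843
t = 535
lambda * t = 45.1005
R(t) = e^(-45.1005)
R(t) = 0.0

0.0


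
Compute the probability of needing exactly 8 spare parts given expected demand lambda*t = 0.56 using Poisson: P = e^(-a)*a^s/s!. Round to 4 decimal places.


a = 0.56, s = 8
e^(-a) = e^(-0.56) = 0.5712
a^s = 0.56^8 = 0.0097
s! = 40320
P = 0.5712 * 0.0097 / 40320
P = 0.0

0.0


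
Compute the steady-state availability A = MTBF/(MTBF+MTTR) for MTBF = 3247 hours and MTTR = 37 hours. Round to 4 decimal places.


MTBF = 3247
MTTR = 37
MTBF + MTTR = 3284
A = 3247 / 3284
A = 0.9887

0.9887


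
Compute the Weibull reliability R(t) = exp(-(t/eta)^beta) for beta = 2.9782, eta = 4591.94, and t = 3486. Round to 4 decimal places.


beta = 2.9782, eta = 4591.94, t = 3486
t/eta = 3486 / 4591.94 = 0.7592
(t/eta)^beta = 0.7592^2.9782 = 0.4402
R(t) = exp(-0.4402)
R(t) = 0.6439

0.6439


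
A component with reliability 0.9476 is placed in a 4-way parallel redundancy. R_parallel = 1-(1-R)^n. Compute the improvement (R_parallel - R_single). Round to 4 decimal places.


R_single = 0.9476, n = 4
1 - R_single = 0.0524
(1 - R_single)^n = 0.0524^4 = 0.0
R_parallel = 1 - 0.0 = 1.0
Improvement = 1.0 - 0.9476
Improvement = 0.0524

0.0524


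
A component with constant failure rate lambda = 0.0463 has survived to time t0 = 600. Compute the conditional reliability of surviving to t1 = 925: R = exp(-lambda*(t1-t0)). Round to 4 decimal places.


lambda = 0.0463
t0 = 600, t1 = 925
t1 - t0 = 325
lambda * (t1-t0) = 0.0463 * 325 = 15.0475
R = exp(-15.0475)
R = 0.0

0.0


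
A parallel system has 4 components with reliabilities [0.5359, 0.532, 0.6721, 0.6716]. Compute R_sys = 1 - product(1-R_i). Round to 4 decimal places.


Components: [0.5359, 0.532, 0.6721, 0.6716]
(1 - 0.5359) = 0.4641, running product = 0.4641
(1 - 0.532) = 0.468, running product = 0.2172
(1 - 0.6721) = 0.3279, running product = 0.0712
(1 - 0.6716) = 0.3284, running product = 0.0234
Product of (1-R_i) = 0.0234
R_sys = 1 - 0.0234 = 0.9766

0.9766


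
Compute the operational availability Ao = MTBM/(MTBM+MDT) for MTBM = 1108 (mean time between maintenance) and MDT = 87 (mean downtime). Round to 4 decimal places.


MTBM = 1108
MDT = 87
MTBM + MDT = 1195
Ao = 1108 / 1195
Ao = 0.9272

0.9272


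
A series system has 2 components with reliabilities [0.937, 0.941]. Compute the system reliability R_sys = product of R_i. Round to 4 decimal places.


Components: [0.937, 0.941]
After component 1 (R=0.937): product = 0.937
After component 2 (R=0.941): product = 0.8817
R_sys = 0.8817

0.8817


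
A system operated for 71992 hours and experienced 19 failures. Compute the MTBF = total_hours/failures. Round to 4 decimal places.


total_hours = 71992
failures = 19
MTBF = 71992 / 19
MTBF = 3789.0526

3789.0526


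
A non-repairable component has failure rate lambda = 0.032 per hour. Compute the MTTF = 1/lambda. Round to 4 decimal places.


lambda = 0.032
MTTF = 1 / 0.032
MTTF = 31.25

31.25


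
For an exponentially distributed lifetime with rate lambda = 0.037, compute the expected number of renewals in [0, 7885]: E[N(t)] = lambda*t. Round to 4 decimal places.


lambda = 0.037
t = 7885
E[N(t)] = lambda * t
E[N(t)] = 0.037 * 7885
E[N(t)] = 291.745

291.745


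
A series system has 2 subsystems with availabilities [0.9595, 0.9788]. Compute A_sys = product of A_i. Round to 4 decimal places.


Subsystems: [0.9595, 0.9788]
After subsystem 1 (A=0.9595): product = 0.9595
After subsystem 2 (A=0.9788): product = 0.9392
A_sys = 0.9392

0.9392


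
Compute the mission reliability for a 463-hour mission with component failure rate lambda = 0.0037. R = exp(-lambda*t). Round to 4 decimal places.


lambda = 0.0037
mission_time = 463
lambda * t = 0.0037 * 463 = 1.7131
R = exp(-1.7131)
R = 0.1803

0.1803


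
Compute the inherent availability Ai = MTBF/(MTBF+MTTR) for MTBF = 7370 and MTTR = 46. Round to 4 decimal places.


MTBF = 7370
MTTR = 46
MTBF + MTTR = 7416
Ai = 7370 / 7416
Ai = 0.9938

0.9938


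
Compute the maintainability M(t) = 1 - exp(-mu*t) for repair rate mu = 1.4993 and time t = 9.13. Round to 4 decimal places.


mu = 1.4993, t = 9.13
mu * t = 1.4993 * 9.13 = 13.6886
exp(-13.6886) = 0.0
M(t) = 1 - 0.0
M(t) = 1.0

1.0


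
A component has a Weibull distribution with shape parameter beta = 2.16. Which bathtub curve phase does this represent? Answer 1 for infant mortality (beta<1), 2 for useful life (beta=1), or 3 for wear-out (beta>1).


beta = 2.16
Compare beta to 1:
beta < 1 => infant mortality (phase 1)
beta = 1 => useful life (phase 2)
beta > 1 => wear-out (phase 3)
Since beta = 2.16, this is wear-out (increasing failure rate)
Phase = 3

3


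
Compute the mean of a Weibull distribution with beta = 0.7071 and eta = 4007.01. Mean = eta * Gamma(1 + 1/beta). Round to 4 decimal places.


beta = 0.7071, eta = 4007.01
1/beta = 1.4142
1 + 1/beta = 2.4142
Gamma(2.4142) = 1.2538
Mean = 4007.01 * 1.2538
Mean = 5024.0962

5024.0962


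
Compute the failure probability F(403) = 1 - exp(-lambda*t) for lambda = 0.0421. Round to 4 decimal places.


lambda = 0.0421, t = 403
lambda * t = 16.9663
exp(-16.9663) = 0.0
F(t) = 1 - 0.0
F(t) = 1.0

1.0


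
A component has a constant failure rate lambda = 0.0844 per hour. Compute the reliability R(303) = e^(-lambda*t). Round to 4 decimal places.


lambda = 0.0844
t = 303
lambda * t = 25.5732
R(t) = e^(-25.5732)
R(t) = 0.0

0.0


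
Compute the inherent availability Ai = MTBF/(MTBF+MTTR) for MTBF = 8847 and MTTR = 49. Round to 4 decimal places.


MTBF = 8847
MTTR = 49
MTBF + MTTR = 8896
Ai = 8847 / 8896
Ai = 0.9945

0.9945


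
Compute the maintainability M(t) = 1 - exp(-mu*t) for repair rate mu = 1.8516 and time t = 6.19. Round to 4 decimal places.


mu = 1.8516, t = 6.19
mu * t = 1.8516 * 6.19 = 11.4614
exp(-11.4614) = 0.0
M(t) = 1 - 0.0
M(t) = 1.0

1.0


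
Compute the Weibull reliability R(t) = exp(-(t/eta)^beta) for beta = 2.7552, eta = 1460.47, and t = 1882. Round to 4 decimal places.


beta = 2.7552, eta = 1460.47, t = 1882
t/eta = 1882 / 1460.47 = 1.2886
(t/eta)^beta = 1.2886^2.7552 = 2.011
R(t) = exp(-2.011)
R(t) = 0.1338

0.1338


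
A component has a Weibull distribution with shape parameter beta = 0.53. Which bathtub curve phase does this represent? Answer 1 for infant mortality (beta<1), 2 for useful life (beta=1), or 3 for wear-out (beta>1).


beta = 0.53
Compare beta to 1:
beta < 1 => infant mortality (phase 1)
beta = 1 => useful life (phase 2)
beta > 1 => wear-out (phase 3)
Since beta = 0.53, this is infant mortality (decreasing failure rate)
Phase = 1

1


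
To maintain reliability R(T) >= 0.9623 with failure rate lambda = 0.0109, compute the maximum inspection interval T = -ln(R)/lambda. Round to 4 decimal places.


R_target = 0.9623
lambda = 0.0109
-ln(0.9623) = 0.0384
T = 0.0384 / 0.0109
T = 3.5256

3.5256


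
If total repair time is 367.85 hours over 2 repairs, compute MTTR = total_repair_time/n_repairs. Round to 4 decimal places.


total_repair_time = 367.85
n_repairs = 2
MTTR = 367.85 / 2
MTTR = 183.925

183.925


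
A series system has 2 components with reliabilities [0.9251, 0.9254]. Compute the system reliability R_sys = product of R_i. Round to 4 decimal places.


Components: [0.9251, 0.9254]
After component 1 (R=0.9251): product = 0.9251
After component 2 (R=0.9254): product = 0.8561
R_sys = 0.8561

0.8561


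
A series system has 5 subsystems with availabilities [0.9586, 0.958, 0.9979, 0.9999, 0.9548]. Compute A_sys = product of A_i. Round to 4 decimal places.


Subsystems: [0.9586, 0.958, 0.9979, 0.9999, 0.9548]
After subsystem 1 (A=0.9586): product = 0.9586
After subsystem 2 (A=0.958): product = 0.9183
After subsystem 3 (A=0.9979): product = 0.9164
After subsystem 4 (A=0.9999): product = 0.9163
After subsystem 5 (A=0.9548): product = 0.8749
A_sys = 0.8749

0.8749


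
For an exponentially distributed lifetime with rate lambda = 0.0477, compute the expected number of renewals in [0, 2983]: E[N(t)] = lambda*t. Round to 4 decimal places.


lambda = 0.0477
t = 2983
E[N(t)] = lambda * t
E[N(t)] = 0.0477 * 2983
E[N(t)] = 142.2891

142.2891


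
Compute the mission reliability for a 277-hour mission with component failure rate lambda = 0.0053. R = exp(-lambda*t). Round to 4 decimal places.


lambda = 0.0053
mission_time = 277
lambda * t = 0.0053 * 277 = 1.4681
R = exp(-1.4681)
R = 0.2304

0.2304


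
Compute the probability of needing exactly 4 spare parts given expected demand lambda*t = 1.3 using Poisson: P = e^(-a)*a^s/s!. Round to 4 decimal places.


a = 1.3, s = 4
e^(-a) = e^(-1.3) = 0.2725
a^s = 1.3^4 = 2.8561
s! = 24
P = 0.2725 * 2.8561 / 24
P = 0.0324

0.0324


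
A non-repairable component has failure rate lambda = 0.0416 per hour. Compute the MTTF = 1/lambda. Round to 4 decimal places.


lambda = 0.0416
MTTF = 1 / 0.0416
MTTF = 24.0385

24.0385


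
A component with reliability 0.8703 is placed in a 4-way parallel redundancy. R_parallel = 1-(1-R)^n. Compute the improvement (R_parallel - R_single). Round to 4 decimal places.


R_single = 0.8703, n = 4
1 - R_single = 0.1297
(1 - R_single)^n = 0.1297^4 = 0.0003
R_parallel = 1 - 0.0003 = 0.9997
Improvement = 0.9997 - 0.8703
Improvement = 0.1294

0.1294


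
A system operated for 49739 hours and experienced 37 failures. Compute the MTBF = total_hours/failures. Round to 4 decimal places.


total_hours = 49739
failures = 37
MTBF = 49739 / 37
MTBF = 1344.2973

1344.2973


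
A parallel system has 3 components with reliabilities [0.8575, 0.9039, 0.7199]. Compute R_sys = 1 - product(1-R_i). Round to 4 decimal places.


Components: [0.8575, 0.9039, 0.7199]
(1 - 0.8575) = 0.1425, running product = 0.1425
(1 - 0.9039) = 0.0961, running product = 0.0137
(1 - 0.7199) = 0.2801, running product = 0.0038
Product of (1-R_i) = 0.0038
R_sys = 1 - 0.0038 = 0.9962

0.9962


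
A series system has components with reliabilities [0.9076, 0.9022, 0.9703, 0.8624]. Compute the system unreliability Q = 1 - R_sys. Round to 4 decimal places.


Components: [0.9076, 0.9022, 0.9703, 0.8624]
After component 1: product = 0.9076
After component 2: product = 0.8188
After component 3: product = 0.7945
After component 4: product = 0.6852
R_sys = 0.6852
Q = 1 - 0.6852 = 0.3148

0.3148


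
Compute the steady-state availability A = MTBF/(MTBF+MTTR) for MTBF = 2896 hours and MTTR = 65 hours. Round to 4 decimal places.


MTBF = 2896
MTTR = 65
MTBF + MTTR = 2961
A = 2896 / 2961
A = 0.978

0.978


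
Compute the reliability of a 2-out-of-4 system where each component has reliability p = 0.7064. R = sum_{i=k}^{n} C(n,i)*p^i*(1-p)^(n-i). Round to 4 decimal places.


k = 2, n = 4, p = 0.7064
i=2: C(4,2)=6 * 0.7064^2 * 0.2936^2 = 0.2581
i=3: C(4,3)=4 * 0.7064^3 * 0.2936^1 = 0.414
i=4: C(4,4)=1 * 0.7064^4 * 0.2936^0 = 0.249
R = sum of terms = 0.9211

0.9211


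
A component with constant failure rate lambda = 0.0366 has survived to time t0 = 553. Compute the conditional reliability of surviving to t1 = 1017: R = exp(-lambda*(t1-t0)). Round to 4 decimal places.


lambda = 0.0366
t0 = 553, t1 = 1017
t1 - t0 = 464
lambda * (t1-t0) = 0.0366 * 464 = 16.9824
R = exp(-16.9824)
R = 0.0

0.0


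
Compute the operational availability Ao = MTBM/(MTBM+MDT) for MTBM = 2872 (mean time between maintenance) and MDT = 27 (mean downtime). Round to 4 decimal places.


MTBM = 2872
MDT = 27
MTBM + MDT = 2899
Ao = 2872 / 2899
Ao = 0.9907

0.9907


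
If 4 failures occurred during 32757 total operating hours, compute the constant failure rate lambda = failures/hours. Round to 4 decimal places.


failures = 4
total_hours = 32757
lambda = 4 / 32757
lambda = 0.0001

0.0001


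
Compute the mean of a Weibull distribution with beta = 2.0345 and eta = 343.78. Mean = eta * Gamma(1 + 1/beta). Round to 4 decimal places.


beta = 2.0345, eta = 343.78
1/beta = 0.4915
1 + 1/beta = 1.4915
Gamma(1.4915) = 0.886
Mean = 343.78 * 0.886
Mean = 304.5831

304.5831


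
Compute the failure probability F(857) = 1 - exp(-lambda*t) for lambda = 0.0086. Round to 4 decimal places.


lambda = 0.0086, t = 857
lambda * t = 7.3702
exp(-7.3702) = 0.0006
F(t) = 1 - 0.0006
F(t) = 0.9994

0.9994


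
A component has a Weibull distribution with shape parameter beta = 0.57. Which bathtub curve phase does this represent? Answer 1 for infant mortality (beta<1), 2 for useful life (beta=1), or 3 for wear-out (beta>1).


beta = 0.57
Compare beta to 1:
beta < 1 => infant mortality (phase 1)
beta = 1 => useful life (phase 2)
beta > 1 => wear-out (phase 3)
Since beta = 0.57, this is infant mortality (decreasing failure rate)
Phase = 1

1


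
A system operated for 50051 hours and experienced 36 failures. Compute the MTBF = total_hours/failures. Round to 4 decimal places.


total_hours = 50051
failures = 36
MTBF = 50051 / 36
MTBF = 1390.3056

1390.3056


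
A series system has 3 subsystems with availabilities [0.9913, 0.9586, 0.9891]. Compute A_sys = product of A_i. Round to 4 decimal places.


Subsystems: [0.9913, 0.9586, 0.9891]
After subsystem 1 (A=0.9913): product = 0.9913
After subsystem 2 (A=0.9586): product = 0.9503
After subsystem 3 (A=0.9891): product = 0.9399
A_sys = 0.9399

0.9399


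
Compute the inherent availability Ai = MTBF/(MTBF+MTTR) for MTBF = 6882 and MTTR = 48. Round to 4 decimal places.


MTBF = 6882
MTTR = 48
MTBF + MTTR = 6930
Ai = 6882 / 6930
Ai = 0.9931

0.9931


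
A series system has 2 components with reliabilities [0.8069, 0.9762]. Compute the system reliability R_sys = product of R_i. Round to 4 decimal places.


Components: [0.8069, 0.9762]
After component 1 (R=0.8069): product = 0.8069
After component 2 (R=0.9762): product = 0.7877
R_sys = 0.7877

0.7877


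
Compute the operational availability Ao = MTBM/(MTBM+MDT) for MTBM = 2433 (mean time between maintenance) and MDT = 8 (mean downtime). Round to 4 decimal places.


MTBM = 2433
MDT = 8
MTBM + MDT = 2441
Ao = 2433 / 2441
Ao = 0.9967

0.9967


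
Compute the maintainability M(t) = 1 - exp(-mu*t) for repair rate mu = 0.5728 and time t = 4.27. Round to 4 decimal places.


mu = 0.5728, t = 4.27
mu * t = 0.5728 * 4.27 = 2.4459
exp(-2.4459) = 0.0867
M(t) = 1 - 0.0867
M(t) = 0.9133

0.9133


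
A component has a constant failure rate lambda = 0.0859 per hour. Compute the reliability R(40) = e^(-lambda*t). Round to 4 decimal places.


lambda = 0.0859
t = 40
lambda * t = 3.436
R(t) = e^(-3.436)
R(t) = 0.0322

0.0322


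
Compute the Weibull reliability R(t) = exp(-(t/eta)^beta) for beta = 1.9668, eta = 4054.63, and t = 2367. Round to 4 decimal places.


beta = 1.9668, eta = 4054.63, t = 2367
t/eta = 2367 / 4054.63 = 0.5838
(t/eta)^beta = 0.5838^1.9668 = 0.3469
R(t) = exp(-0.3469)
R(t) = 0.7068

0.7068


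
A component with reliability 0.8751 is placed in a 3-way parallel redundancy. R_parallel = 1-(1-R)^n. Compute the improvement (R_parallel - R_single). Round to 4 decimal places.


R_single = 0.8751, n = 3
1 - R_single = 0.1249
(1 - R_single)^n = 0.1249^3 = 0.0019
R_parallel = 1 - 0.0019 = 0.9981
Improvement = 0.9981 - 0.8751
Improvement = 0.123

0.123


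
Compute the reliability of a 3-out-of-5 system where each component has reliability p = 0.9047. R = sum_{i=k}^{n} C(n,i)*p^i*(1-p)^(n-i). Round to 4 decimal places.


k = 3, n = 5, p = 0.9047
i=3: C(5,3)=10 * 0.9047^3 * 0.0953^2 = 0.0673
i=4: C(5,4)=5 * 0.9047^4 * 0.0953^1 = 0.3192
i=5: C(5,5)=1 * 0.9047^5 * 0.0953^0 = 0.6061
R = sum of terms = 0.9925

0.9925


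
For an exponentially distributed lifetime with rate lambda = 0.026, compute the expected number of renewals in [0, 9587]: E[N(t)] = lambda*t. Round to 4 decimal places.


lambda = 0.026
t = 9587
E[N(t)] = lambda * t
E[N(t)] = 0.026 * 9587
E[N(t)] = 249.262

249.262


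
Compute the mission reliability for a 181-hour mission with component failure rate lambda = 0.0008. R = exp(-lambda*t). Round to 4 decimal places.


lambda = 0.0008
mission_time = 181
lambda * t = 0.0008 * 181 = 0.1448
R = exp(-0.1448)
R = 0.8652

0.8652


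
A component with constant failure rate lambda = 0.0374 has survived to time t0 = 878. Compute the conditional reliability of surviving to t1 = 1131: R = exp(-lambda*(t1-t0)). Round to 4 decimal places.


lambda = 0.0374
t0 = 878, t1 = 1131
t1 - t0 = 253
lambda * (t1-t0) = 0.0374 * 253 = 9.4622
R = exp(-9.4622)
R = 0.0001

0.0001


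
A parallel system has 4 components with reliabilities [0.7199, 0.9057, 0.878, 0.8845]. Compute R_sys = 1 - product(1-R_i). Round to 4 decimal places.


Components: [0.7199, 0.9057, 0.878, 0.8845]
(1 - 0.7199) = 0.2801, running product = 0.2801
(1 - 0.9057) = 0.0943, running product = 0.0264
(1 - 0.878) = 0.122, running product = 0.0032
(1 - 0.8845) = 0.1155, running product = 0.0004
Product of (1-R_i) = 0.0004
R_sys = 1 - 0.0004 = 0.9996

0.9996


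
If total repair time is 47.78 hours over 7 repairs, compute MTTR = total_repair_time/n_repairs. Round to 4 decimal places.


total_repair_time = 47.78
n_repairs = 7
MTTR = 47.78 / 7
MTTR = 6.8257

6.8257


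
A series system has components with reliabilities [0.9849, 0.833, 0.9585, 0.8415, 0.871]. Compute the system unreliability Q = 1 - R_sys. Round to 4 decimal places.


Components: [0.9849, 0.833, 0.9585, 0.8415, 0.871]
After component 1: product = 0.9849
After component 2: product = 0.8204
After component 3: product = 0.7864
After component 4: product = 0.6617
After component 5: product = 0.5764
R_sys = 0.5764
Q = 1 - 0.5764 = 0.4236

0.4236


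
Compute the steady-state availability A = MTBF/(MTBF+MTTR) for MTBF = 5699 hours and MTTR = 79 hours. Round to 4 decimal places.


MTBF = 5699
MTTR = 79
MTBF + MTTR = 5778
A = 5699 / 5778
A = 0.9863

0.9863


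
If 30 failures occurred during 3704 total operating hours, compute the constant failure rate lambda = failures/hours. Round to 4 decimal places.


failures = 30
total_hours = 3704
lambda = 30 / 3704
lambda = 0.0081

0.0081


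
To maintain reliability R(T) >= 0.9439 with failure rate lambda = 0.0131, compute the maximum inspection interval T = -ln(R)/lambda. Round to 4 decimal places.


R_target = 0.9439
lambda = 0.0131
-ln(0.9439) = 0.0577
T = 0.0577 / 0.0131
T = 4.4073

4.4073


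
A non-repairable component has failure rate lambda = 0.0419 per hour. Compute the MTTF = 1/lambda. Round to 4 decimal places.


lambda = 0.0419
MTTF = 1 / 0.0419
MTTF = 23.8663

23.8663


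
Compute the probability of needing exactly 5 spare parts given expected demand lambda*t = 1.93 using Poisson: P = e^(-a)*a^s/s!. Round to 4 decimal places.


a = 1.93, s = 5
e^(-a) = e^(-1.93) = 0.1451
a^s = 1.93^5 = 26.7785
s! = 120
P = 0.1451 * 26.7785 / 120
P = 0.0324

0.0324


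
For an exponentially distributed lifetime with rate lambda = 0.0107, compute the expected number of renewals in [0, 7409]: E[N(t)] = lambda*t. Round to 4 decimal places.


lambda = 0.0107
t = 7409
E[N(t)] = lambda * t
E[N(t)] = 0.0107 * 7409
E[N(t)] = 79.2763

79.2763


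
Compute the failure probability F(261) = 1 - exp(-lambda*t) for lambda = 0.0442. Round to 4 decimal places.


lambda = 0.0442, t = 261
lambda * t = 11.5362
exp(-11.5362) = 0.0
F(t) = 1 - 0.0
F(t) = 1.0

1.0


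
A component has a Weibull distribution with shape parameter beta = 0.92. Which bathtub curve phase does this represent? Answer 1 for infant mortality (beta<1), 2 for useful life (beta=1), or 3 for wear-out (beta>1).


beta = 0.92
Compare beta to 1:
beta < 1 => infant mortality (phase 1)
beta = 1 => useful life (phase 2)
beta > 1 => wear-out (phase 3)
Since beta = 0.92, this is infant mortality (decreasing failure rate)
Phase = 1

1


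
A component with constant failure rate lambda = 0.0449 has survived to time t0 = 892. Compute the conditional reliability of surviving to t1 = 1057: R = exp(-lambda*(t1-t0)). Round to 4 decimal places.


lambda = 0.0449
t0 = 892, t1 = 1057
t1 - t0 = 165
lambda * (t1-t0) = 0.0449 * 165 = 7.4085
R = exp(-7.4085)
R = 0.0006

0.0006


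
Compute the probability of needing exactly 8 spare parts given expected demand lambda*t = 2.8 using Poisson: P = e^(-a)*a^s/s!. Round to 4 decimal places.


a = 2.8, s = 8
e^(-a) = e^(-2.8) = 0.0608
a^s = 2.8^8 = 3778.02
s! = 40320
P = 0.0608 * 3778.02 / 40320
P = 0.0057

0.0057


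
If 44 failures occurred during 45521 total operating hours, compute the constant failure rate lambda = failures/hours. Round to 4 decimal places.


failures = 44
total_hours = 45521
lambda = 44 / 45521
lambda = 0.001

0.001


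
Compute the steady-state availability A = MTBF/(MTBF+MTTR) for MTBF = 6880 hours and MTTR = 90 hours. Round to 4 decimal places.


MTBF = 6880
MTTR = 90
MTBF + MTTR = 6970
A = 6880 / 6970
A = 0.9871

0.9871


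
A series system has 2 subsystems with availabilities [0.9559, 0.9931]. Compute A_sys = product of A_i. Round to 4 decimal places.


Subsystems: [0.9559, 0.9931]
After subsystem 1 (A=0.9559): product = 0.9559
After subsystem 2 (A=0.9931): product = 0.9493
A_sys = 0.9493

0.9493


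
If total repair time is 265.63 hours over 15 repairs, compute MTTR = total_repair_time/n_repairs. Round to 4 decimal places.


total_repair_time = 265.63
n_repairs = 15
MTTR = 265.63 / 15
MTTR = 17.7087

17.7087


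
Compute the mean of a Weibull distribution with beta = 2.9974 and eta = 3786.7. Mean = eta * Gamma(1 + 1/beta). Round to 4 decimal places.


beta = 2.9974, eta = 3786.7
1/beta = 0.3336
1 + 1/beta = 1.3336
Gamma(1.3336) = 0.8929
Mean = 3786.7 * 0.8929
Mean = 3381.3166

3381.3166


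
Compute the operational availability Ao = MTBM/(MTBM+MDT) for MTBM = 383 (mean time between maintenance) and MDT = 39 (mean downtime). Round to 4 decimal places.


MTBM = 383
MDT = 39
MTBM + MDT = 422
Ao = 383 / 422
Ao = 0.9076

0.9076


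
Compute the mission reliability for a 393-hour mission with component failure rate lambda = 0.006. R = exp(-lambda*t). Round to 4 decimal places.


lambda = 0.006
mission_time = 393
lambda * t = 0.006 * 393 = 2.358
R = exp(-2.358)
R = 0.0946

0.0946


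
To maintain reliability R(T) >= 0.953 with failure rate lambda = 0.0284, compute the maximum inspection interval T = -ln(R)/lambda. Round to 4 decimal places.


R_target = 0.953
lambda = 0.0284
-ln(0.953) = 0.0481
T = 0.0481 / 0.0284
T = 1.6951

1.6951


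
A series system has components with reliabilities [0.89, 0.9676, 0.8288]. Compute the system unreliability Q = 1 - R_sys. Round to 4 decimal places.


Components: [0.89, 0.9676, 0.8288]
After component 1: product = 0.89
After component 2: product = 0.8612
After component 3: product = 0.7137
R_sys = 0.7137
Q = 1 - 0.7137 = 0.2863

0.2863


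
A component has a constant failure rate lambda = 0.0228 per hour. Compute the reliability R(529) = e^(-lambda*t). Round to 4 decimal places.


lambda = 0.0228
t = 529
lambda * t = 12.0612
R(t) = e^(-12.0612)
R(t) = 0.0

0.0


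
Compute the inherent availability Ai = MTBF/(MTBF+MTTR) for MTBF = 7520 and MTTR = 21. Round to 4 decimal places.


MTBF = 7520
MTTR = 21
MTBF + MTTR = 7541
Ai = 7520 / 7541
Ai = 0.9972

0.9972


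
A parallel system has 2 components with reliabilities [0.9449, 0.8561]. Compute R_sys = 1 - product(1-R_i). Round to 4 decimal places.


Components: [0.9449, 0.8561]
(1 - 0.9449) = 0.0551, running product = 0.0551
(1 - 0.8561) = 0.1439, running product = 0.0079
Product of (1-R_i) = 0.0079
R_sys = 1 - 0.0079 = 0.9921

0.9921


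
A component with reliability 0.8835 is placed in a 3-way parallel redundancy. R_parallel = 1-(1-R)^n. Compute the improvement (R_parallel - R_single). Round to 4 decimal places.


R_single = 0.8835, n = 3
1 - R_single = 0.1165
(1 - R_single)^n = 0.1165^3 = 0.0016
R_parallel = 1 - 0.0016 = 0.9984
Improvement = 0.9984 - 0.8835
Improvement = 0.1149

0.1149


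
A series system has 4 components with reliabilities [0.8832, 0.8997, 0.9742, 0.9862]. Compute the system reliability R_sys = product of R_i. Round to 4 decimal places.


Components: [0.8832, 0.8997, 0.9742, 0.9862]
After component 1 (R=0.8832): product = 0.8832
After component 2 (R=0.8997): product = 0.7946
After component 3 (R=0.9742): product = 0.7741
After component 4 (R=0.9862): product = 0.7634
R_sys = 0.7634

0.7634


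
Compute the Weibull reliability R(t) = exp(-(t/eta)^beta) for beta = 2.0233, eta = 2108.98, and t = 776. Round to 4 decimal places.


beta = 2.0233, eta = 2108.98, t = 776
t/eta = 776 / 2108.98 = 0.368
(t/eta)^beta = 0.368^2.0233 = 0.1323
R(t) = exp(-0.1323)
R(t) = 0.8761

0.8761


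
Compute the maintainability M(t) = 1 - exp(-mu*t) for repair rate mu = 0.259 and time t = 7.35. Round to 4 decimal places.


mu = 0.259, t = 7.35
mu * t = 0.259 * 7.35 = 1.9037
exp(-1.9037) = 0.149
M(t) = 1 - 0.149
M(t) = 0.851

0.851


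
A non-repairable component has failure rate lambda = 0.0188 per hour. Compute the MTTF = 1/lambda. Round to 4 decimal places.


lambda = 0.0188
MTTF = 1 / 0.0188
MTTF = 53.1915

53.1915


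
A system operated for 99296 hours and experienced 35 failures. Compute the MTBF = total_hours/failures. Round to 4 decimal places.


total_hours = 99296
failures = 35
MTBF = 99296 / 35
MTBF = 2837.0286

2837.0286


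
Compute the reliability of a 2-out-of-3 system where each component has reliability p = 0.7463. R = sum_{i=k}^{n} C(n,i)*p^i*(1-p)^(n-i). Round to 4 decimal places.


k = 2, n = 3, p = 0.7463
i=2: C(3,2)=3 * 0.7463^2 * 0.2537^1 = 0.4239
i=3: C(3,3)=1 * 0.7463^3 * 0.2537^0 = 0.4157
R = sum of terms = 0.8396

0.8396


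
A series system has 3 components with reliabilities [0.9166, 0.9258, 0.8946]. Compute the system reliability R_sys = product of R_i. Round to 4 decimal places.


Components: [0.9166, 0.9258, 0.8946]
After component 1 (R=0.9166): product = 0.9166
After component 2 (R=0.9258): product = 0.8486
After component 3 (R=0.8946): product = 0.7591
R_sys = 0.7591

0.7591


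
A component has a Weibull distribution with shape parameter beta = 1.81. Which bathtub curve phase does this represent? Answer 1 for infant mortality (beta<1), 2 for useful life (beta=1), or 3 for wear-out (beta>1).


beta = 1.81
Compare beta to 1:
beta < 1 => infant mortality (phase 1)
beta = 1 => useful life (phase 2)
beta > 1 => wear-out (phase 3)
Since beta = 1.81, this is wear-out (increasing failure rate)
Phase = 3

3


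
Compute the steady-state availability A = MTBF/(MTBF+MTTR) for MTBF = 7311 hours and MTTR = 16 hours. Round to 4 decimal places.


MTBF = 7311
MTTR = 16
MTBF + MTTR = 7327
A = 7311 / 7327
A = 0.9978

0.9978


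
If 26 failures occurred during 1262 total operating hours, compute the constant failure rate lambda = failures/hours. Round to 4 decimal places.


failures = 26
total_hours = 1262
lambda = 26 / 1262
lambda = 0.0206

0.0206


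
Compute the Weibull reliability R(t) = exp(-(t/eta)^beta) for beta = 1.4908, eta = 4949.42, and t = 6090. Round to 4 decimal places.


beta = 1.4908, eta = 4949.42, t = 6090
t/eta = 6090 / 4949.42 = 1.2304
(t/eta)^beta = 1.2304^1.4908 = 1.3623
R(t) = exp(-1.3623)
R(t) = 0.2561

0.2561


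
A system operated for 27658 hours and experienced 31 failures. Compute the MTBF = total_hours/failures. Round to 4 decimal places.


total_hours = 27658
failures = 31
MTBF = 27658 / 31
MTBF = 892.1935

892.1935


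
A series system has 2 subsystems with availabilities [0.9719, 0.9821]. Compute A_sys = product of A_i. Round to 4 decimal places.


Subsystems: [0.9719, 0.9821]
After subsystem 1 (A=0.9719): product = 0.9719
After subsystem 2 (A=0.9821): product = 0.9545
A_sys = 0.9545

0.9545


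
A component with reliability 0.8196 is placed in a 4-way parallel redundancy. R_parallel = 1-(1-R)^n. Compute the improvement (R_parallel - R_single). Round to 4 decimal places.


R_single = 0.8196, n = 4
1 - R_single = 0.1804
(1 - R_single)^n = 0.1804^4 = 0.0011
R_parallel = 1 - 0.0011 = 0.9989
Improvement = 0.9989 - 0.8196
Improvement = 0.1793

0.1793


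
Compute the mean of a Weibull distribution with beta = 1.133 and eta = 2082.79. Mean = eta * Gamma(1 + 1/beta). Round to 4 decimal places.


beta = 1.133, eta = 2082.79
1/beta = 0.8826
1 + 1/beta = 1.8826
Gamma(1.8826) = 0.9559
Mean = 2082.79 * 0.9559
Mean = 1990.9966

1990.9966


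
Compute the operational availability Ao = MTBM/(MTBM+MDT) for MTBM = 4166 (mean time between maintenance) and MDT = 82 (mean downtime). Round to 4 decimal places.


MTBM = 4166
MDT = 82
MTBM + MDT = 4248
Ao = 4166 / 4248
Ao = 0.9807

0.9807


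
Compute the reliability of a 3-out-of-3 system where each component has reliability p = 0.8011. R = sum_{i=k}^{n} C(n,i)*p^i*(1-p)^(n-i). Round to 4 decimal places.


k = 3, n = 3, p = 0.8011
i=3: C(3,3)=1 * 0.8011^3 * 0.1989^0 = 0.5141
R = sum of terms = 0.5141

0.5141


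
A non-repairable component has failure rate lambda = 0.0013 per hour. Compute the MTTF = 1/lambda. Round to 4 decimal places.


lambda = 0.0013
MTTF = 1 / 0.0013
MTTF = 769.2308

769.2308


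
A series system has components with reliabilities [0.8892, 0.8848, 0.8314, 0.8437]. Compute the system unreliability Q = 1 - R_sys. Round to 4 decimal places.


Components: [0.8892, 0.8848, 0.8314, 0.8437]
After component 1: product = 0.8892
After component 2: product = 0.7868
After component 3: product = 0.6541
After component 4: product = 0.5519
R_sys = 0.5519
Q = 1 - 0.5519 = 0.4481

0.4481


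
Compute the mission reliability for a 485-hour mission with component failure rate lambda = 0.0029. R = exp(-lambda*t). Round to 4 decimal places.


lambda = 0.0029
mission_time = 485
lambda * t = 0.0029 * 485 = 1.4065
R = exp(-1.4065)
R = 0.245

0.245


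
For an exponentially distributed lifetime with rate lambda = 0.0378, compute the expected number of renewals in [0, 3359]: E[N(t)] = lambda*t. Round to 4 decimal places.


lambda = 0.0378
t = 3359
E[N(t)] = lambda * t
E[N(t)] = 0.0378 * 3359
E[N(t)] = 126.9702

126.9702


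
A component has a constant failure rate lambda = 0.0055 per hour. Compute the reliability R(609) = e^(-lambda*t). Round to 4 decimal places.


lambda = 0.0055
t = 609
lambda * t = 3.3495
R(t) = e^(-3.3495)
R(t) = 0.0351

0.0351


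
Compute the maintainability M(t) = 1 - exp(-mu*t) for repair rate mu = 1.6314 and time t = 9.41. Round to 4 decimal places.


mu = 1.6314, t = 9.41
mu * t = 1.6314 * 9.41 = 15.3515
exp(-15.3515) = 0.0
M(t) = 1 - 0.0
M(t) = 1.0

1.0


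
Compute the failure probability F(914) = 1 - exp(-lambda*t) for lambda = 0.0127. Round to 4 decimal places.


lambda = 0.0127, t = 914
lambda * t = 11.6078
exp(-11.6078) = 0.0
F(t) = 1 - 0.0
F(t) = 1.0

1.0


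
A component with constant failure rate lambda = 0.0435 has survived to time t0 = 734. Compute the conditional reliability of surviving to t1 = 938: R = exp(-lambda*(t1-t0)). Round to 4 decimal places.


lambda = 0.0435
t0 = 734, t1 = 938
t1 - t0 = 204
lambda * (t1-t0) = 0.0435 * 204 = 8.874
R = exp(-8.874)
R = 0.0001

0.0001


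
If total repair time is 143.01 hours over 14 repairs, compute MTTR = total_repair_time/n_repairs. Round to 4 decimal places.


total_repair_time = 143.01
n_repairs = 14
MTTR = 143.01 / 14
MTTR = 10.215

10.215


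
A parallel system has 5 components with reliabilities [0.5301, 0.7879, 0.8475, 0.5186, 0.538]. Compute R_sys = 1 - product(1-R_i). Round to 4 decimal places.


Components: [0.5301, 0.7879, 0.8475, 0.5186, 0.538]
(1 - 0.5301) = 0.4699, running product = 0.4699
(1 - 0.7879) = 0.2121, running product = 0.0997
(1 - 0.8475) = 0.1525, running product = 0.0152
(1 - 0.5186) = 0.4814, running product = 0.0073
(1 - 0.538) = 0.462, running product = 0.0034
Product of (1-R_i) = 0.0034
R_sys = 1 - 0.0034 = 0.9966

0.9966


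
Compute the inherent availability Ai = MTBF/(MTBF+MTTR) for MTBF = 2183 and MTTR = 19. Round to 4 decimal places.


MTBF = 2183
MTTR = 19
MTBF + MTTR = 2202
Ai = 2183 / 2202
Ai = 0.9914

0.9914


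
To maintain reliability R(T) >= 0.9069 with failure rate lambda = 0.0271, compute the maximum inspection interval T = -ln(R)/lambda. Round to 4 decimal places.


R_target = 0.9069
lambda = 0.0271
-ln(0.9069) = 0.0977
T = 0.0977 / 0.0271
T = 3.606

3.606


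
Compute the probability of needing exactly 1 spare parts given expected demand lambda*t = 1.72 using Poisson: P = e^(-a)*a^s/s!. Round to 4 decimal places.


a = 1.72, s = 1
e^(-a) = e^(-1.72) = 0.1791
a^s = 1.72^1 = 1.72
s! = 1
P = 0.1791 * 1.72 / 1
P = 0.308

0.308


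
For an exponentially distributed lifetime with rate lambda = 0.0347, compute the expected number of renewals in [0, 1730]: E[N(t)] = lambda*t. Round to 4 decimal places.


lambda = 0.0347
t = 1730
E[N(t)] = lambda * t
E[N(t)] = 0.0347 * 1730
E[N(t)] = 60.031

60.031


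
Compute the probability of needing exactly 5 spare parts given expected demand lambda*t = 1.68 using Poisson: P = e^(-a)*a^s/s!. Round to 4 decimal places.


a = 1.68, s = 5
e^(-a) = e^(-1.68) = 0.1864
a^s = 1.68^5 = 13.3828
s! = 120
P = 0.1864 * 13.3828 / 120
P = 0.0208

0.0208


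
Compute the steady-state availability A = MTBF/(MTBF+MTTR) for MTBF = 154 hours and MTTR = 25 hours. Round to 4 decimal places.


MTBF = 154
MTTR = 25
MTBF + MTTR = 179
A = 154 / 179
A = 0.8603

0.8603


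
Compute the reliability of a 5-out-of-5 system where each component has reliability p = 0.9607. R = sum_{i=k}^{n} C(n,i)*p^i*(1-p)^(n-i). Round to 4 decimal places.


k = 5, n = 5, p = 0.9607
i=5: C(5,5)=1 * 0.9607^5 * 0.0393^0 = 0.8183
R = sum of terms = 0.8183

0.8183


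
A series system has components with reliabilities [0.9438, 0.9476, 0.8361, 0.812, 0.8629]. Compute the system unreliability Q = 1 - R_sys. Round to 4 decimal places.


Components: [0.9438, 0.9476, 0.8361, 0.812, 0.8629]
After component 1: product = 0.9438
After component 2: product = 0.8943
After component 3: product = 0.7478
After component 4: product = 0.6072
After component 5: product = 0.5239
R_sys = 0.5239
Q = 1 - 0.5239 = 0.4761

0.4761


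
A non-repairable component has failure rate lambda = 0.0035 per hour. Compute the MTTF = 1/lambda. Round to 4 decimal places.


lambda = 0.0035
MTTF = 1 / 0.0035
MTTF = 285.7143

285.7143


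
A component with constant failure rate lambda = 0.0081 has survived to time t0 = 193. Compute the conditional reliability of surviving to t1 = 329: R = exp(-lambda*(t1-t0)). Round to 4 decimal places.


lambda = 0.0081
t0 = 193, t1 = 329
t1 - t0 = 136
lambda * (t1-t0) = 0.0081 * 136 = 1.1016
R = exp(-1.1016)
R = 0.3323

0.3323


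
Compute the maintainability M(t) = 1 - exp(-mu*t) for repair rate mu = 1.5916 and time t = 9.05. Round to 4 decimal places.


mu = 1.5916, t = 9.05
mu * t = 1.5916 * 9.05 = 14.404
exp(-14.404) = 0.0
M(t) = 1 - 0.0
M(t) = 1.0

1.0


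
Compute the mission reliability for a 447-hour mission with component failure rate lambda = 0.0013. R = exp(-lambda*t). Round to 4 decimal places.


lambda = 0.0013
mission_time = 447
lambda * t = 0.0013 * 447 = 0.5811
R = exp(-0.5811)
R = 0.5593

0.5593
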